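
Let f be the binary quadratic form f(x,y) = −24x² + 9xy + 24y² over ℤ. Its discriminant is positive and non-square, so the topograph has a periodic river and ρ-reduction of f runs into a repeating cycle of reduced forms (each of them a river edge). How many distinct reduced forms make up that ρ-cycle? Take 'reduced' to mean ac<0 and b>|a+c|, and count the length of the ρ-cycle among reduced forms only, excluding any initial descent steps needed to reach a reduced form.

D = 2385, ⌊√D⌋ = 48
river: ρ → (24,39,-9)
river: ρ → (-9,33,36)
river: ρ → (36,39,-6)
river: ρ → (-6,45,15)
river: ρ → (15,45,-6)
river: ρ → (-6,39,36)
river: ρ → (36,33,-9)
river: ρ → (-9,39,24)
river: ρ → (24,9,-24)
river: ρ → (-24,39,9)
river: ρ → (9,33,-36)
river: ρ → (-36,39,6)
river: ρ → (6,45,-15)
river: ρ → (-15,45,6)
river: ρ → (6,39,-36)
river: ρ → (-36,33,9)
river: ρ → (9,39,-24)
river: ρ → (-24,9,24)
ρ-cycle length = 18 (tail of 0 descent steps not counted)

18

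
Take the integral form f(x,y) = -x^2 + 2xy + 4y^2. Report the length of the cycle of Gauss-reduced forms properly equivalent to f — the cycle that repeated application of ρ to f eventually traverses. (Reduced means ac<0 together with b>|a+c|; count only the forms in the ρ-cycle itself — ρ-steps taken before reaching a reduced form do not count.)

D = 20, ⌊√D⌋ = 4
descent: ρ → (4,-2,-1)
descent: ρ → (-1,4,1)  [lands on river]
river: ρ → (1,4,-1)
ρ-cycle length = 2 (tail of 2 descent steps not counted)

2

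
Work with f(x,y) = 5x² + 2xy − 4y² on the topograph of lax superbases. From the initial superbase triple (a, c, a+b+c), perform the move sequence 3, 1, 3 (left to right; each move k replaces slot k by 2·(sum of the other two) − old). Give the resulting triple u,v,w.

start (5,-4,3) = (f(1,0),f(0,1),f(1,1))
replace slot 3: 2·(5+(-4)) − 3 = -1 → (5,-4,-1)
replace slot 1: 2·((-4)+(-1)) − 5 = -15 → (-15,-4,-1)
replace slot 3: 2·((-15)+(-4)) − (-1) = -37 → (-15,-4,-37)

-15,-4,-37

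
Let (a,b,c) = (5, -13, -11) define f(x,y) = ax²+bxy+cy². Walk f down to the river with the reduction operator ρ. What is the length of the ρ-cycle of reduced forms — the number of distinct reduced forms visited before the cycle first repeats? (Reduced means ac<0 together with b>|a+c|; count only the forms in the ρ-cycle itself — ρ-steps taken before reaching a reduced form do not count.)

D = 389, ⌊√D⌋ = 19
descent: ρ → (-11,13,5)  [lands on river]
river: ρ → (5,17,-5)
river: ρ → (-5,13,11)
river: ρ → (11,9,-7)
river: ρ → (-7,19,1)
river: ρ → (1,19,-7)
river: ρ → (-7,9,11)
river: ρ → (11,13,-5)
river: ρ → (-5,17,5)
river: ρ → (5,13,-11)
river: ρ → (-11,9,7)
river: ρ → (7,19,-1)
river: ρ → (-1,19,7)
river: ρ → (7,9,-11)
ρ-cycle length = 14 (tail of 1 descent step not counted)

14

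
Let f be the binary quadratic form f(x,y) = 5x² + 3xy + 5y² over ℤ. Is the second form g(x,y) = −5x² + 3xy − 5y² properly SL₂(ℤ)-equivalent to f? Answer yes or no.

D₁ = -91, D₂ = -91
f: reduced (well bottom): (5,3,5) with a≤c, −a<b≤a
g is negative-definite; reduce −g:
−g: flip: (5,-3,5)→(5,3,5)
−g: reduced (well bottom): (5,3,5) with a≤c, −a<b≤a
flip sign back: reduced form of g is (-5,-3,-5)
reduced forms (5, 3, 5) vs (-5, -3, -5) ⇒ inequivalent

no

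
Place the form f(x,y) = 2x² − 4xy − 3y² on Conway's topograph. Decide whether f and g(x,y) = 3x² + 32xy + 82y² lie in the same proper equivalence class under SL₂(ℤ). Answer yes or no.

D₁ = 40, D₂ = 40
river cycle of f (length 6): (-3, 4, 2), (2, 4, -3), (-3, 2, 3), (3, 4, -2), (-2, 4, 3), (3, 2, -3)
river cycle of g (length 6): (3, 2, -3), (-3, 4, 2), (2, 4, -3), (-3, 2, 3), (3, 4, -2), (-2, 4, 3)
cycles coincide ⇒ equivalent

yes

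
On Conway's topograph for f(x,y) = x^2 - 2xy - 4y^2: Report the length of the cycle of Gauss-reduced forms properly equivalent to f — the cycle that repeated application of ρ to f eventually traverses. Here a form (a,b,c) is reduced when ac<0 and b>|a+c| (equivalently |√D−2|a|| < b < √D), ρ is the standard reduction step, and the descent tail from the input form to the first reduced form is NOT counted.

D = 20, ⌊√D⌋ = 4
descent: ρ → (-4,2,1)
descent: ρ → (1,4,-1)  [lands on river]
river: ρ → (-1,4,1)
ρ-cycle length = 2 (tail of 2 descent steps not counted)

2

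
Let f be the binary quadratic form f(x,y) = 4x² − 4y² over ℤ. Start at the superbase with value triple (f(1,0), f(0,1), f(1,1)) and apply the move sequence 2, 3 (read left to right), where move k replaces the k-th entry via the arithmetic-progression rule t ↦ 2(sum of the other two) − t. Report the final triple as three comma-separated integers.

start (4,-4,0) = (f(1,0),f(0,1),f(1,1))
replace slot 2: 2·(4+0) − (-4) = 12 → (4,12,0)
replace slot 3: 2·(4+12) − 0 = 32 → (4,12,32)

4,12,32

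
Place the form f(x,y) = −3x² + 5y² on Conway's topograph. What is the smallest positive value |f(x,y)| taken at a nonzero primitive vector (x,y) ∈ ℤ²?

descent: ρ → (5,0,-3)
descent: ρ → (-3,6,2)  [lands on river]
river: ρ → (2,6,-3)
closes: descent 2, river 2
min |a| on river = 2

2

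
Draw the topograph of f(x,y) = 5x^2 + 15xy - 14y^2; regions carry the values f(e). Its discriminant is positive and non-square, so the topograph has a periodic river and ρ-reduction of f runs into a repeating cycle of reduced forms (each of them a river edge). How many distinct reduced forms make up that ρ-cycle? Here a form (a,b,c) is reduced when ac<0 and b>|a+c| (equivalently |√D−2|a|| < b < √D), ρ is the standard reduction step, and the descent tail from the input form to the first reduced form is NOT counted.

D = 505, ⌊√D⌋ = 22
river: ρ → (-14,13,6)
river: ρ → (6,11,-16)
river: ρ → (-16,21,1)
river: ρ → (1,21,-16)
river: ρ → (-16,11,6)
river: ρ → (6,13,-14)
river: ρ → (-14,15,5)
river: ρ → (5,15,-14)
ρ-cycle length = 8 (tail of 0 descent steps not counted)

8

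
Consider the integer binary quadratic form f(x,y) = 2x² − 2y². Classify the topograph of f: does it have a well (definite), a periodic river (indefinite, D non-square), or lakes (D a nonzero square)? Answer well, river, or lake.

D = b²−4ac = 0² − 4·2·(-2) = 16
D = 4² is a perfect square ⇒ form factors over ℤ ⇒ lakes

lake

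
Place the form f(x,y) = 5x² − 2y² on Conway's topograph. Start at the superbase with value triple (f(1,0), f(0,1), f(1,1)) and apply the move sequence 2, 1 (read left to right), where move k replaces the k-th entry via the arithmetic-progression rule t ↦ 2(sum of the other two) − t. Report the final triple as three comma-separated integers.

start (5,-2,3) = (f(1,0),f(0,1),f(1,1))
replace slot 2: 2·(5+3) − (-2) = 18 → (5,18,3)
replace slot 1: 2·(18+3) − 5 = 37 → (37,18,3)

37,18,3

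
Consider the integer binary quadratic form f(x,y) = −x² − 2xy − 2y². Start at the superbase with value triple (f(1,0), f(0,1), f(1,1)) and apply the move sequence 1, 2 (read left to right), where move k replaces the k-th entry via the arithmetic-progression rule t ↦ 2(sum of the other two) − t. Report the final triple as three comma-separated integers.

start (-1,-2,-5) = (f(1,0),f(0,1),f(1,1))
replace slot 1: 2·((-2)+(-5)) − (-1) = -13 → (-13,-2,-5)
replace slot 2: 2·((-13)+(-5)) − (-2) = -34 → (-13,-34,-5)

-13,-34,-5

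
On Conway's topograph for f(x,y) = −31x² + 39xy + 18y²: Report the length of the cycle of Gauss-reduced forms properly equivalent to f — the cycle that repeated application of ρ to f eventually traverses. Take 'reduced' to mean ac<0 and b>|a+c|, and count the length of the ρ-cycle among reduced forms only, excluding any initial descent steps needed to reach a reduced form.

D = 3753, ⌊√D⌋ = 61
river: ρ → (18,33,-37)
river: ρ → (-37,41,14)
river: ρ → (14,43,-34)
river: ρ → (-34,25,23)
river: ρ → (23,21,-36)
river: ρ → (-36,51,8)
river: ρ → (8,61,-1)
river: ρ → (-1,61,8)
river: ρ → (8,51,-36)
river: ρ → (-36,21,23)
river: ρ → (23,25,-34)
river: ρ → (-34,43,14)
river: ρ → (14,41,-37)
river: ρ → (-37,33,18)
river: ρ → (18,39,-31)
river: ρ → (-31,23,26)
river: ρ → (26,29,-28)
river: ρ → (-28,27,27)
river: ρ → (27,27,-28)
river: ρ → (-28,29,26)
river: ρ → (26,23,-31)
river: ρ → (-31,39,18)
ρ-cycle length = 22 (tail of 0 descent steps not counted)

22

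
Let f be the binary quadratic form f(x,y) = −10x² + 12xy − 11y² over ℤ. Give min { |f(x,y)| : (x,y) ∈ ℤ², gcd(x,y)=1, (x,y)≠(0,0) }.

translate: b→8 (≡-12 mod 20), so (10,-12,11)→(10,8,9)
flip: (10,8,9)→(9,-8,10)
reduced (well bottom): (9,-8,10) with a≤c, −a<b≤a
well minimum |f| = |-9| = 9 (negative-definite)

9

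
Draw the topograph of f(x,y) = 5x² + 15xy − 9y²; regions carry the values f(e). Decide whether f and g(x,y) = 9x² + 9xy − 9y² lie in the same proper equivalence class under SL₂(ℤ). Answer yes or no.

D₁ = 405, D₂ = 405
river cycle of f (length 6): (-9, 3, 11), (11, 19, -1), (-1, 19, 11), (11, 3, -9), (-9, 15, 5), (5, 15, -9)
river cycle of g (length 2): (-9, 9, 9), (9, 9, -9)
cycles differ ⇒ inequivalent

no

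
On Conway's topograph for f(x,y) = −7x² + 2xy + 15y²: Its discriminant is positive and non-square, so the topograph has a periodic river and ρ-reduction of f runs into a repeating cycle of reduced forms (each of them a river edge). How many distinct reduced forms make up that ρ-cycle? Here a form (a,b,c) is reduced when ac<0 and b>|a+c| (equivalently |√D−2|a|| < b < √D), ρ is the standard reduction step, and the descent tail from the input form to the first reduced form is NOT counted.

D = 424, ⌊√D⌋ = 20
descent: ρ → (15,-2,-7)
descent: ρ → (-7,16,6)  [lands on river]
river: ρ → (6,20,-1)
river: ρ → (-1,20,6)
river: ρ → (6,16,-7)
river: ρ → (-7,12,10)
river: ρ → (10,8,-9)
river: ρ → (-9,10,9)
river: ρ → (9,8,-10)
river: ρ → (-10,12,7)
river: ρ → (7,16,-6)
river: ρ → (-6,20,1)
river: ρ → (1,20,-6)
river: ρ → (-6,16,7)
river: ρ → (7,12,-10)
river: ρ → (-10,8,9)
river: ρ → (9,10,-9)
river: ρ → (-9,8,10)
river: ρ → (10,12,-7)
ρ-cycle length = 18 (tail of 2 descent steps not counted)

18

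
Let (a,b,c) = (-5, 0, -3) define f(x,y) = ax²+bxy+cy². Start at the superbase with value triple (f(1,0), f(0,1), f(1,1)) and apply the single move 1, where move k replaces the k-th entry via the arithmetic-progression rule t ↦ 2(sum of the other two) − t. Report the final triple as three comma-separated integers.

start (-5,-3,-8) = (f(1,0),f(0,1),f(1,1))
replace slot 1: 2·((-3)+(-8)) − (-5) = -17 → (-17,-3,-8)

-17,-3,-8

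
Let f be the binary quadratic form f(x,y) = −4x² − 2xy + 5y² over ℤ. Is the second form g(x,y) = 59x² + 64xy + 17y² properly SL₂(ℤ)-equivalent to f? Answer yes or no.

D₁ = 84, D₂ = 84
river cycle of f (length 6): (5, 2, -4), (-4, 6, 3), (3, 6, -4), (-4, 2, 5), (5, 8, -1), (-1, 8, 5)
river cycle of g (length 6): (-1, 8, 5), (5, 2, -4), (-4, 6, 3), (3, 6, -4), (-4, 2, 5), (5, 8, -1)
cycles coincide ⇒ equivalent

yes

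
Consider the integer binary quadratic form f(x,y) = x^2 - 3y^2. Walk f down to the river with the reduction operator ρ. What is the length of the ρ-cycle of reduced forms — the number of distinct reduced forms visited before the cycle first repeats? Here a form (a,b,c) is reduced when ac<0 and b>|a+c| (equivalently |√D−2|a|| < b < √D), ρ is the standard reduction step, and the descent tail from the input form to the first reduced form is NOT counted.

D = 12, ⌊√D⌋ = 3
descent: ρ → (-3,0,1)
descent: ρ → (1,2,-2)  [lands on river]
river: ρ → (-2,2,1)
ρ-cycle length = 2 (tail of 2 descent steps not counted)

2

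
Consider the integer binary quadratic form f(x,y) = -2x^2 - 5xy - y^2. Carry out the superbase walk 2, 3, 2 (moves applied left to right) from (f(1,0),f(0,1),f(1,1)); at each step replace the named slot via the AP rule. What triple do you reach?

start (-2,-1,-8) = (f(1,0),f(0,1),f(1,1))
replace slot 2: 2·((-2)+(-8)) − (-1) = -19 → (-2,-19,-8)
replace slot 3: 2·((-2)+(-19)) − (-8) = -34 → (-2,-19,-34)
replace slot 2: 2·((-2)+(-34)) − (-19) = -53 → (-2,-53,-34)

-2,-53,-34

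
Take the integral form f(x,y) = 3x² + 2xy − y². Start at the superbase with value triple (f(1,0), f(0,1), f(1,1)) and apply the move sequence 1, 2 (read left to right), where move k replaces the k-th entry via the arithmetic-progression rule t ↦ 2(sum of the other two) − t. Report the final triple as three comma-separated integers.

start (3,-1,4) = (f(1,0),f(0,1),f(1,1))
replace slot 1: 2·((-1)+4) − 3 = 3 → (3,-1,4)
replace slot 2: 2·(3+4) − (-1) = 15 → (3,15,4)

3,15,4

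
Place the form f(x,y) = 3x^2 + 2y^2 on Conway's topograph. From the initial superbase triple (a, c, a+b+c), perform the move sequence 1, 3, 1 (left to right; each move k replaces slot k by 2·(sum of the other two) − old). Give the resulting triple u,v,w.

start (3,2,5) = (f(1,0),f(0,1),f(1,1))
replace slot 1: 2·(2+5) − 3 = 11 → (11,2,5)
replace slot 3: 2·(11+2) − 5 = 21 → (11,2,21)
replace slot 1: 2·(2+21) − 11 = 35 → (35,2,21)

35,2,21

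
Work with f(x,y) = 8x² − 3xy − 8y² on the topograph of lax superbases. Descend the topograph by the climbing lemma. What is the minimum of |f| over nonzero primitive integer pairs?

descent: ρ → (-8,3,8)  [lands on river]
river: ρ → (8,13,-3)
river: ρ → (-3,11,12)
river: ρ → (12,13,-2)
river: ρ → (-2,15,5)
river: ρ → (5,15,-2)
river: ρ → (-2,13,12)
river: ρ → (12,11,-3)
river: ρ → (-3,13,8)
river: ρ → (8,3,-8)
river: ρ → (-8,13,3)
river: ρ → (3,11,-12)
river: ρ → (-12,13,2)
river: ρ → (2,15,-5)
river: ρ → (-5,15,2)
river: ρ → (2,13,-12)
river: ρ → (-12,11,3)
river: ρ → (3,13,-8)
closes: descent 1, river 18
min |a| on river = 2

2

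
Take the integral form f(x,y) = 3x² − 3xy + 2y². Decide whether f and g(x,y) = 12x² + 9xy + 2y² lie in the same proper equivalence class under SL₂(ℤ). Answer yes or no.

D₁ = -15, D₂ = -15
f: translate: b→3 (≡-3 mod 6), so (3,-3,2)→(3,3,2)
f: flip: (3,3,2)→(2,-3,3)
f: translate: b→1 (≡-3 mod 4), so (2,-3,3)→(2,1,2)
f: reduced (well bottom): (2,1,2) with a≤c, −a<b≤a
g: flip: (12,9,2)→(2,-9,12)
g: translate: b→-1 (≡-9 mod 4), so (2,-9,12)→(2,-1,2)
g: flip: (2,-1,2)→(2,1,2)
g: reduced (well bottom): (2,1,2) with a≤c, −a<b≤a
reduced forms (2, 1, 2) vs (2, 1, 2) ⇒ equivalent

yes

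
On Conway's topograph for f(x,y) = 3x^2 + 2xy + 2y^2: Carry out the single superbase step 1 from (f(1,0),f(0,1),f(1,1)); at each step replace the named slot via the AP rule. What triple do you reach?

start (3,2,7) = (f(1,0),f(0,1),f(1,1))
replace slot 1: 2·(2+7) − 3 = 15 → (15,2,7)

15,2,7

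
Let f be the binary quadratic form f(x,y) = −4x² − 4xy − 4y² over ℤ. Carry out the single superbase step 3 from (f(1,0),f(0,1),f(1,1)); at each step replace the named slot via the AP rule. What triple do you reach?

start (-4,-4,-12) = (f(1,0),f(0,1),f(1,1))
replace slot 3: 2·((-4)+(-4)) − (-12) = -4 → (-4,-4,-4)

-4,-4,-4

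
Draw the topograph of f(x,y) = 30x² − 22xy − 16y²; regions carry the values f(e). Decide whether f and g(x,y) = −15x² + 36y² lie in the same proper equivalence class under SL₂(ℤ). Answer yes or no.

D₁ = 2404, D₂ = 2160
discriminants differ ⇒ not SL₂(ℤ)-equivalent

no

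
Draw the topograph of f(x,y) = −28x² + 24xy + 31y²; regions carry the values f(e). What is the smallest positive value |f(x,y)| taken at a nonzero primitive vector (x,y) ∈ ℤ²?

river: ρ → (31,38,-21)
river: ρ → (-21,46,23)
river: ρ → (23,46,-21)
river: ρ → (-21,38,31)
river: ρ → (31,24,-28)
river: ρ → (-28,32,27)
river: ρ → (27,22,-33)
river: ρ → (-33,44,16)
river: ρ → (16,52,-21)
river: ρ → (-21,32,36)
river: ρ → (36,40,-17)
river: ρ → (-17,62,3)
river: ρ → (3,58,-57)
river: ρ → (-57,56,4)
river: ρ → (4,56,-57)
river: ρ → (-57,58,3)
river: ρ → (3,62,-17)
river: ρ → (-17,40,36)
river: ρ → (36,32,-21)
river: ρ → (-21,52,16)
river: ρ → (16,44,-33)
river: ρ → (-33,22,27)
river: ρ → (27,32,-28)
river: ρ → (-28,24,31)
closes: descent 0, river 24
min |a| on river = 3

3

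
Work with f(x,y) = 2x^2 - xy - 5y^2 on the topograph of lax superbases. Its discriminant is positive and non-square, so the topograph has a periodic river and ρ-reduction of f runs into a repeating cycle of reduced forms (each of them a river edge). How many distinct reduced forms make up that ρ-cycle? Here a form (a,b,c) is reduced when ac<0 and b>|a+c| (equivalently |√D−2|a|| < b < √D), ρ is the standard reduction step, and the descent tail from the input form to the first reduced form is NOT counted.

D = 41, ⌊√D⌋ = 6
descent: ρ → (-5,1,2)
descent: ρ → (2,3,-4)  [lands on river]
river: ρ → (-4,5,1)
river: ρ → (1,5,-4)
river: ρ → (-4,3,2)
river: ρ → (2,5,-2)
river: ρ → (-2,3,4)
river: ρ → (4,5,-1)
river: ρ → (-1,5,4)
river: ρ → (4,3,-2)
river: ρ → (-2,5,2)
ρ-cycle length = 10 (tail of 2 descent steps not counted)

10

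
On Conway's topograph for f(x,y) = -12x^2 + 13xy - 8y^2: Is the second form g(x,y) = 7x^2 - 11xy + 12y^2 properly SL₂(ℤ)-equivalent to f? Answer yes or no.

D₁ = -215, D₂ = -215
f is negative-definite; reduce −f:
−f: translate: b→11 (≡-13 mod 24), so (12,-13,8)→(12,11,7)
−f: flip: (12,11,7)→(7,-11,12)
−f: translate: b→3 (≡-11 mod 14), so (7,-11,12)→(7,3,8)
−f: reduced (well bottom): (7,3,8) with a≤c, −a<b≤a
flip sign back: reduced form of f is (-7,-3,-8)
g: translate: b→3 (≡-11 mod 14), so (7,-11,12)→(7,3,8)
g: reduced (well bottom): (7,3,8) with a≤c, −a<b≤a
reduced forms (-7, -3, -8) vs (7, 3, 8) ⇒ inequivalent

no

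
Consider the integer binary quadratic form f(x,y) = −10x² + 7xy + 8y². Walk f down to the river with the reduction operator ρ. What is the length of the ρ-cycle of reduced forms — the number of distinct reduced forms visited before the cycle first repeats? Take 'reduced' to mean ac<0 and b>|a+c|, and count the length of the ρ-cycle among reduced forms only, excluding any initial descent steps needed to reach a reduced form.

D = 369, ⌊√D⌋ = 19
river: ρ → (8,9,-9)
river: ρ → (-9,9,8)
river: ρ → (8,7,-10)
river: ρ → (-10,13,5)
river: ρ → (5,17,-4)
river: ρ → (-4,15,9)
river: ρ → (9,3,-10)
river: ρ → (-10,17,2)
river: ρ → (2,19,-1)
river: ρ → (-1,19,2)
river: ρ → (2,17,-10)
river: ρ → (-10,3,9)
river: ρ → (9,15,-4)
river: ρ → (-4,17,5)
river: ρ → (5,13,-10)
river: ρ → (-10,7,8)
ρ-cycle length = 16 (tail of 0 descent steps not counted)

16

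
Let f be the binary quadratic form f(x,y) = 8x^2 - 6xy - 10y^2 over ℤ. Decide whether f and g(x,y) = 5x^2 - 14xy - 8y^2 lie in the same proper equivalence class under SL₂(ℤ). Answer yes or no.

D₁ = 356, D₂ = 356
river cycle of f (length 14): (-10, 6, 8), (8, 10, -8), (-8, 6, 10), (10, 14, -4), (-4, 18, 2), (2, 18, -4), (-4, 14, 10), (10, 6, -8), (-8, 10, 8), (8, 6, -10), … (4 more)
river cycle of g (length 10): (-8, 14, 5), (5, 16, -5), (-5, 14, 8), (8, 18, -1), (-1, 18, 8), (8, 14, -5), (-5, 16, 5), (5, 14, -8), (-8, 18, 1), (1, 18, -8)
cycles differ ⇒ inequivalent

no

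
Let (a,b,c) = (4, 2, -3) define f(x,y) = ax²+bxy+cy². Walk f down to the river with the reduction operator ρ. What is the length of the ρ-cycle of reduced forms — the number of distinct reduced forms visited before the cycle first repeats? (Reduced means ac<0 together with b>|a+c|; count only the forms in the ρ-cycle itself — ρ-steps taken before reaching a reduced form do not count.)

D = 52, ⌊√D⌋ = 7
river: ρ → (-3,4,3)
river: ρ → (3,2,-4)
river: ρ → (-4,6,1)
river: ρ → (1,6,-4)
river: ρ → (-4,2,3)
river: ρ → (3,4,-3)
river: ρ → (-3,2,4)
river: ρ → (4,6,-1)
river: ρ → (-1,6,4)
river: ρ → (4,2,-3)
ρ-cycle length = 10 (tail of 0 descent steps not counted)

10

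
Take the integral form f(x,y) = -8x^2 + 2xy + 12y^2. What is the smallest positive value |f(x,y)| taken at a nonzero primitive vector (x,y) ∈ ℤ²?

descent: ρ → (12,-2,-8)
descent: ρ → (-8,18,2)  [lands on river]
river: ρ → (2,18,-8)
river: ρ → (-8,14,6)
river: ρ → (6,10,-12)
river: ρ → (-12,14,4)
river: ρ → (4,18,-4)
river: ρ → (-4,14,12)
river: ρ → (12,10,-6)
river: ρ → (-6,14,8)
river: ρ → (8,18,-2)
river: ρ → (-2,18,8)
river: ρ → (8,14,-6)
river: ρ → (-6,10,12)
river: ρ → (12,14,-4)
river: ρ → (-4,18,4)
river: ρ → (4,14,-12)
river: ρ → (-12,10,6)
river: ρ → (6,14,-8)
closes: descent 2, river 18
min |a| on river = 2

2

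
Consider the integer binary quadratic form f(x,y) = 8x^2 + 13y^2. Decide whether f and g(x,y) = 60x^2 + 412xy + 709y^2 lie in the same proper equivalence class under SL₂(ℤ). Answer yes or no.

D₁ = -416, D₂ = -416
f: reduced (well bottom): (8,0,13) with a≤c, −a<b≤a
g: translate: b→52 (≡412 mod 120), so (60,412,709)→(60,52,13)
g: flip: (60,52,13)→(13,-52,60)
g: translate: b→0 (≡-52 mod 26), so (13,-52,60)→(13,0,8)
g: flip: (13,0,8)→(8,0,13)
g: reduced (well bottom): (8,0,13) with a≤c, −a<b≤a
reduced forms (8, 0, 13) vs (8, 0, 13) ⇒ equivalent

yes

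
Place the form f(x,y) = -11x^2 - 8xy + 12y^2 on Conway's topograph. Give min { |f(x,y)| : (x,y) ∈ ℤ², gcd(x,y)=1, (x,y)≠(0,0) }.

descent: ρ → (12,8,-11)  [lands on river]
river: ρ → (-11,14,9)
river: ρ → (9,22,-3)
river: ρ → (-3,20,16)
river: ρ → (16,12,-7)
river: ρ → (-7,16,12)
closes: descent 1, river 6
min |a| on river = 3

3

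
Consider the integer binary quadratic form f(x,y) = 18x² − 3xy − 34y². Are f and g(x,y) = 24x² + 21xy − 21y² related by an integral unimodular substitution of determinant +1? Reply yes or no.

D₁ = 2457, D₂ = 2457
river cycle of f (length 20): (18, 33, -19), (-19, 43, 8), (8, 37, -34), (-34, 31, 11), (11, 35, -28), (-28, 21, 18), (18, 15, -31), (-31, 47, 2), (2, 49, -7), (-7, 49, 2), … (10 more)
river cycle of g (length 8): (-21, 21, 24), (24, 27, -18), (-18, 45, 6), (6, 39, -39), (-39, 39, 6), (6, 45, -18), (-18, 27, 24), (24, 21, -21)
cycles differ ⇒ inequivalent

no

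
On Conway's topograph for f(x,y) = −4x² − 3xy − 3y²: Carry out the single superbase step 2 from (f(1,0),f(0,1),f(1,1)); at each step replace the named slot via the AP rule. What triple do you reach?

start (-4,-3,-10) = (f(1,0),f(0,1),f(1,1))
replace slot 2: 2·((-4)+(-10)) − (-3) = -25 → (-4,-25,-10)

-4,-25,-10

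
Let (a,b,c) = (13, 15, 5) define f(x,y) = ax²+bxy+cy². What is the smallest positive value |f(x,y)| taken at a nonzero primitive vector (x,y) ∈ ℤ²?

translate: b→-11 (≡15 mod 26), so (13,15,5)→(13,-11,3)
flip: (13,-11,3)→(3,11,13)
translate: b→-1 (≡11 mod 6), so (3,11,13)→(3,-1,3)
flip: (3,-1,3)→(3,1,3)
reduced (well bottom): (3,1,3) with a≤c, −a<b≤a
well minimum = a = 3

3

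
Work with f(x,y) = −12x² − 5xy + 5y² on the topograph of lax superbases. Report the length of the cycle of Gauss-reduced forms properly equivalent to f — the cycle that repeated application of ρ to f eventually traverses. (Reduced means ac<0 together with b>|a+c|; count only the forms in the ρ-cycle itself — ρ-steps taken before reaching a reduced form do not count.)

D = 265, ⌊√D⌋ = 16
descent: ρ → (5,15,-2)  [lands on river]
river: ρ → (-2,13,12)
river: ρ → (12,11,-3)
river: ρ → (-3,13,8)
river: ρ → (8,3,-8)
river: ρ → (-8,13,3)
river: ρ → (3,11,-12)
river: ρ → (-12,13,2)
river: ρ → (2,15,-5)
river: ρ → (-5,15,2)
river: ρ → (2,13,-12)
river: ρ → (-12,11,3)
river: ρ → (3,13,-8)
river: ρ → (-8,3,8)
river: ρ → (8,13,-3)
river: ρ → (-3,11,12)
river: ρ → (12,13,-2)
river: ρ → (-2,15,5)
ρ-cycle length = 18 (tail of 1 descent step not counted)

18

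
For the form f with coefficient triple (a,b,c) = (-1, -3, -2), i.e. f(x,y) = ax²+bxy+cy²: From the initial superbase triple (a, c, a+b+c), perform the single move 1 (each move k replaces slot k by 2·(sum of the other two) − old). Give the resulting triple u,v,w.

start (-1,-2,-6) = (f(1,0),f(0,1),f(1,1))
replace slot 1: 2·((-2)+(-6)) − (-1) = -15 → (-15,-2,-6)

-15,-2,-6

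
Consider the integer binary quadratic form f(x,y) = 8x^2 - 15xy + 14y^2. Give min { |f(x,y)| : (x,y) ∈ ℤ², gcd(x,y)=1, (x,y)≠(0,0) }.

translate: b→1 (≡-15 mod 16), so (8,-15,14)→(8,1,7)
flip: (8,1,7)→(7,-1,8)
reduced (well bottom): (7,-1,8) with a≤c, −a<b≤a
well minimum = a = 7

7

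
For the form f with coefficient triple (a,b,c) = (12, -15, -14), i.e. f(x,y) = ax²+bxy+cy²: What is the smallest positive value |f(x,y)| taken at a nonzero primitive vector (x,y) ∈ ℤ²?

descent: ρ → (-14,15,12)  [lands on river]
river: ρ → (12,9,-17)
river: ρ → (-17,25,4)
river: ρ → (4,23,-23)
river: ρ → (-23,23,4)
river: ρ → (4,25,-17)
river: ρ → (-17,9,12)
river: ρ → (12,15,-14)
river: ρ → (-14,13,13)
river: ρ → (13,13,-14)
closes: descent 1, river 10
min |a| on river = 4

4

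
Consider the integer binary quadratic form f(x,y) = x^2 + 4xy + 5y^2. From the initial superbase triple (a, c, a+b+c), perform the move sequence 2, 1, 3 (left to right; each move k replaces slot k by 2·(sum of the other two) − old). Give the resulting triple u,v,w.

start (1,5,10) = (f(1,0),f(0,1),f(1,1))
replace slot 2: 2·(1+10) − 5 = 17 → (1,17,10)
replace slot 1: 2·(17+10) − 1 = 53 → (53,17,10)
replace slot 3: 2·(53+17) − 10 = 130 → (53,17,130)

53,17,130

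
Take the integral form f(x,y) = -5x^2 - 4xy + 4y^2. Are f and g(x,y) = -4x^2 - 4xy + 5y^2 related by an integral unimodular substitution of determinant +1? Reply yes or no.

D₁ = 96, D₂ = 96
river cycle of f (length 4): (4, 4, -5), (-5, 6, 3), (3, 6, -5), (-5, 4, 4)
river cycle of g (length 4): (5, 4, -4), (-4, 4, 5), (5, 6, -3), (-3, 6, 5)
cycles differ ⇒ inequivalent

no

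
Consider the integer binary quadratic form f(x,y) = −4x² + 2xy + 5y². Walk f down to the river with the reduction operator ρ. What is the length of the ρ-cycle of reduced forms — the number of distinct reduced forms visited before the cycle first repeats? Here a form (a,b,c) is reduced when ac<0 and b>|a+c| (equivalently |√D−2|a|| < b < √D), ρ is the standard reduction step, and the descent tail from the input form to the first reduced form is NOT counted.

D = 84, ⌊√D⌋ = 9
river: ρ → (5,8,-1)
river: ρ → (-1,8,5)
river: ρ → (5,2,-4)
river: ρ → (-4,6,3)
river: ρ → (3,6,-4)
river: ρ → (-4,2,5)
ρ-cycle length = 6 (tail of 0 descent steps not counted)

6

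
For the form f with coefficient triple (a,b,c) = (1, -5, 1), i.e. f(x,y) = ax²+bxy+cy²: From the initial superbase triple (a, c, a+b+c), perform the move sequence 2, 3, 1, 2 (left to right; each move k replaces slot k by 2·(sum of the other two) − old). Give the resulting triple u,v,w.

start (1,1,-3) = (f(1,0),f(0,1),f(1,1))
replace slot 2: 2·(1+(-3)) − 1 = -5 → (1,-5,-3)
replace slot 3: 2·(1+(-5)) − (-3) = -5 → (1,-5,-5)
replace slot 1: 2·((-5)+(-5)) − 1 = -21 → (-21,-5,-5)
replace slot 2: 2·((-21)+(-5)) − (-5) = -47 → (-21,-47,-5)

-21,-47,-5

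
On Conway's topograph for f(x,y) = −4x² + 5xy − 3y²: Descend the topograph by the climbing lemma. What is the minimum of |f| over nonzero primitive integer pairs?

translate: b→3 (≡-5 mod 8), so (4,-5,3)→(4,3,2)
flip: (4,3,2)→(2,-3,4)
translate: b→1 (≡-3 mod 4), so (2,-3,4)→(2,1,3)
reduced (well bottom): (2,1,3) with a≤c, −a<b≤a
well minimum |f| = |-2| = 2 (negative-definite)

2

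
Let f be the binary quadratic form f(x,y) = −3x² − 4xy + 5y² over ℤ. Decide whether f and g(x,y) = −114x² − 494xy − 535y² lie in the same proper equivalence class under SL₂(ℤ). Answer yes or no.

D₁ = 76, D₂ = 76
river cycle of f (length 6): (5, 4, -3), (-3, 8, 1), (1, 8, -3), (-3, 4, 5), (5, 6, -2), (-2, 6, 5)
river cycle of g (length 6): (-3, 8, 1), (1, 8, -3), (-3, 4, 5), (5, 6, -2), (-2, 6, 5), (5, 4, -3)
cycles coincide ⇒ equivalent

yes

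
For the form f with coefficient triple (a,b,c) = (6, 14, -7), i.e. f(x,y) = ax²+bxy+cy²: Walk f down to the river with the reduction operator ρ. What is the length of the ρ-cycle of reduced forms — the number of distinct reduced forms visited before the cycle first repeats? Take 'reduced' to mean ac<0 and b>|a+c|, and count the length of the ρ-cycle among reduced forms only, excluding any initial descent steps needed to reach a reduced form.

D = 364, ⌊√D⌋ = 19
river: ρ → (-7,14,6)
river: ρ → (6,10,-11)
river: ρ → (-11,12,5)
river: ρ → (5,18,-2)
river: ρ → (-2,18,5)
river: ρ → (5,12,-11)
river: ρ → (-11,10,6)
river: ρ → (6,14,-7)
ρ-cycle length = 8 (tail of 0 descent steps not counted)

8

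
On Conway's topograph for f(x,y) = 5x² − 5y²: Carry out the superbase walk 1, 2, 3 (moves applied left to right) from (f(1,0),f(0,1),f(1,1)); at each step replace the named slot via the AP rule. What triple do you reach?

start (5,-5,0) = (f(1,0),f(0,1),f(1,1))
replace slot 1: 2·((-5)+0) − 5 = -15 → (-15,-5,0)
replace slot 2: 2·((-15)+0) − (-5) = -25 → (-15,-25,0)
replace slot 3: 2·((-15)+(-25)) − 0 = -80 → (-15,-25,-80)

-15,-25,-80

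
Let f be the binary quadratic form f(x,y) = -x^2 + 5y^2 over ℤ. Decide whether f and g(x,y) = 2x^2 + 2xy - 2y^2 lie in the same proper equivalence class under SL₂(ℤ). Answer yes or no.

D₁ = 20, D₂ = 20
river cycle of f (length 2): (-1, 4, 1), (1, 4, -1)
river cycle of g (length 2): (-2, 2, 2), (2, 2, -2)
cycles differ ⇒ inequivalent

no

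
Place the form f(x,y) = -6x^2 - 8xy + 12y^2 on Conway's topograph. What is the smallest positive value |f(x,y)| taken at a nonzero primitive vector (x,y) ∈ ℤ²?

descent: ρ → (12,8,-6)  [lands on river]
river: ρ → (-6,16,4)
river: ρ → (4,16,-6)
river: ρ → (-6,8,12)
river: ρ → (12,16,-2)
river: ρ → (-2,16,12)
closes: descent 1, river 6
min |a| on river = 2

2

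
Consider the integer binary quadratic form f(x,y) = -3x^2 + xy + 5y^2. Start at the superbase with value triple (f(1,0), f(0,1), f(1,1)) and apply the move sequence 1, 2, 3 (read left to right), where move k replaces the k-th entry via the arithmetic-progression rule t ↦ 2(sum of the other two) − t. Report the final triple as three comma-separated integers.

start (-3,5,3) = (f(1,0),f(0,1),f(1,1))
replace slot 1: 2·(5+3) − (-3) = 19 → (19,5,3)
replace slot 2: 2·(19+3) − 5 = 39 → (19,39,3)
replace slot 3: 2·(19+39) − 3 = 113 → (19,39,113)

19,39,113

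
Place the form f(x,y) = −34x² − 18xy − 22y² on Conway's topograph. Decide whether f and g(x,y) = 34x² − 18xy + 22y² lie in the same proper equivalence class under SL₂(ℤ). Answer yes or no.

D₁ = -2668, D₂ = -2668
f is negative-definite; reduce −f:
−f: flip: (34,18,22)→(22,-18,34)
−f: reduced (well bottom): (22,-18,34) with a≤c, −a<b≤a
flip sign back: reduced form of f is (-22,18,-34)
g: flip: (34,-18,22)→(22,18,34)
g: reduced (well bottom): (22,18,34) with a≤c, −a<b≤a
reduced forms (-22, 18, -34) vs (22, 18, 34) ⇒ inequivalent

no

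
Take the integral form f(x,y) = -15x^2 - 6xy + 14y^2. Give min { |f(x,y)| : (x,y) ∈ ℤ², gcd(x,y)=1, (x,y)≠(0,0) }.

descent: ρ → (14,6,-15)  [lands on river]
river: ρ → (-15,24,5)
river: ρ → (5,26,-10)
river: ρ → (-10,14,17)
river: ρ → (17,20,-7)
river: ρ → (-7,22,14)
closes: descent 1, river 6
min |a| on river = 5

5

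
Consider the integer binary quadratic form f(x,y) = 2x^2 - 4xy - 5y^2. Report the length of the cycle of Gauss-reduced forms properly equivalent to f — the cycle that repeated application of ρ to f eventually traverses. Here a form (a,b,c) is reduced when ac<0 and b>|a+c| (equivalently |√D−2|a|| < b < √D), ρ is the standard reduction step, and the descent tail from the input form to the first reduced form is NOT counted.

D = 56, ⌊√D⌋ = 7
descent: ρ → (-5,4,2)  [lands on river]
river: ρ → (2,4,-5)
river: ρ → (-5,6,1)
river: ρ → (1,6,-5)
ρ-cycle length = 4 (tail of 1 descent step not counted)

4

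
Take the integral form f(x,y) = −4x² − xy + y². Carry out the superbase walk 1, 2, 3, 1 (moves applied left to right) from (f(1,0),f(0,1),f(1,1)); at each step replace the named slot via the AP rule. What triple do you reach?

start (-4,1,-4) = (f(1,0),f(0,1),f(1,1))
replace slot 1: 2·(1+(-4)) − (-4) = -2 → (-2,1,-4)
replace slot 2: 2·((-2)+(-4)) − 1 = -13 → (-2,-13,-4)
replace slot 3: 2·((-2)+(-13)) − (-4) = -26 → (-2,-13,-26)
replace slot 1: 2·((-13)+(-26)) − (-2) = -76 → (-76,-13,-26)

-76,-13,-26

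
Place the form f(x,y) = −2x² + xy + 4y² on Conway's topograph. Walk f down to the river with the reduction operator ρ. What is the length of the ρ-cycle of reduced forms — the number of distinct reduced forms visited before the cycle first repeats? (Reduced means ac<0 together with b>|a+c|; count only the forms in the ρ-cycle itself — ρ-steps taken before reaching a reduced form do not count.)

D = 33, ⌊√D⌋ = 5
descent: ρ → (4,-1,-2)
descent: ρ → (-2,5,1)  [lands on river]
river: ρ → (1,5,-2)
river: ρ → (-2,3,3)
river: ρ → (3,3,-2)
ρ-cycle length = 4 (tail of 2 descent steps not counted)

4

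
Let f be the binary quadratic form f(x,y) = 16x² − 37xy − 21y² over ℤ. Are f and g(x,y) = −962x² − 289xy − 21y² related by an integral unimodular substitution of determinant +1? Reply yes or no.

D₁ = 2713, D₂ = 2713
river cycle of f (length 42): (-21, 37, 16), (16, 27, -31), (-31, 35, 12), (12, 37, -28), (-28, 19, 21), (21, 23, -26), (-26, 29, 18), (18, 43, -12), (-12, 29, 39), (39, 49, -2), … (32 more)
river cycle of g (length 42): (-21, 37, 16), (16, 27, -31), (-31, 35, 12), (12, 37, -28), (-28, 19, 21), (21, 23, -26), (-26, 29, 18), (18, 43, -12), (-12, 29, 39), (39, 49, -2), … (32 more)
cycles coincide ⇒ equivalent

yes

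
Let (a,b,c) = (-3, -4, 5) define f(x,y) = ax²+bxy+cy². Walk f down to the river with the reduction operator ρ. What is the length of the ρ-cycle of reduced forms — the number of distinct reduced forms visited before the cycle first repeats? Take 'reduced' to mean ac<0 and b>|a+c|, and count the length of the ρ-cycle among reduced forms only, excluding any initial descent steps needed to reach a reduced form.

D = 76, ⌊√D⌋ = 8
descent: ρ → (5,4,-3)  [lands on river]
river: ρ → (-3,8,1)
river: ρ → (1,8,-3)
river: ρ → (-3,4,5)
river: ρ → (5,6,-2)
river: ρ → (-2,6,5)
ρ-cycle length = 6 (tail of 1 descent step not counted)

6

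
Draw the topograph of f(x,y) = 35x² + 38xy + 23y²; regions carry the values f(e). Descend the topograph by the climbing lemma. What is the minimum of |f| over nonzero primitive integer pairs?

translate: b→-32 (≡38 mod 70), so (35,38,23)→(35,-32,20)
flip: (35,-32,20)→(20,32,35)
translate: b→-8 (≡32 mod 40), so (20,32,35)→(20,-8,23)
reduced (well bottom): (20,-8,23) with a≤c, −a<b≤a
well minimum = a = 20

20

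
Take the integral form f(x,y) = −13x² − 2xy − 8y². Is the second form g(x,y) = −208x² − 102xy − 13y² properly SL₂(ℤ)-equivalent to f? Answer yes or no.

D₁ = -412, D₂ = -412
f is negative-definite; reduce −f:
−f: flip: (13,2,8)→(8,-2,13)
−f: reduced (well bottom): (8,-2,13) with a≤c, −a<b≤a
flip sign back: reduced form of f is (-8,2,-13)
g is negative-definite; reduce −g:
−g: flip: (208,102,13)→(13,-102,208)
−g: translate: b→2 (≡-102 mod 26), so (13,-102,208)→(13,2,8)
−g: flip: (13,2,8)→(8,-2,13)
−g: reduced (well bottom): (8,-2,13) with a≤c, −a<b≤a
flip sign back: reduced form of g is (-8,2,-13)
reduced forms (-8, 2, -13) vs (-8, 2, -13) ⇒ equivalent

yes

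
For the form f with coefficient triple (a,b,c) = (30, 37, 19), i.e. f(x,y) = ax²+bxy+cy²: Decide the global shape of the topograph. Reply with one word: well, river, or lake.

D = b²−4ac = 37² − 4·30·19 = -911
D < 0 ⇒ definite ⇒ every region one sign ⇒ single well

well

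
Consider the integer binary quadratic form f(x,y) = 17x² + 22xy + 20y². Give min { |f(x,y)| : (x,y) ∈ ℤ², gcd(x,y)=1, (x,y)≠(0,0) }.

translate: b→-12 (≡22 mod 34), so (17,22,20)→(17,-12,15)
flip: (17,-12,15)→(15,12,17)
reduced (well bottom): (15,12,17) with a≤c, −a<b≤a
well minimum = a = 15

15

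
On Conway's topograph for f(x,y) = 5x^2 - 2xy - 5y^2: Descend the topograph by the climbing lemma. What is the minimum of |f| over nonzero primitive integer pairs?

descent: ρ → (-5,2,5)  [lands on river]
river: ρ → (5,8,-2)
river: ρ → (-2,8,5)
river: ρ → (5,2,-5)
river: ρ → (-5,8,2)
river: ρ → (2,8,-5)
closes: descent 1, river 6
min |a| on river = 2

2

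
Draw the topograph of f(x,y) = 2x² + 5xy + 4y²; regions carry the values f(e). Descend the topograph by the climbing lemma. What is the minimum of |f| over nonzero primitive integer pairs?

translate: b→1 (≡5 mod 4), so (2,5,4)→(2,1,1)
flip: (2,1,1)→(1,-1,2)
translate: b→1 (≡-1 mod 2), so (1,-1,2)→(1,1,2)
reduced (well bottom): (1,1,2) with a≤c, −a<b≤a
well minimum = a = 1

1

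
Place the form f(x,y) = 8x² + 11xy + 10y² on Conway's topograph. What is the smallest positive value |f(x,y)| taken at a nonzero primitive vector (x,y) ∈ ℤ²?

translate: b→-5 (≡11 mod 16), so (8,11,10)→(8,-5,7)
flip: (8,-5,7)→(7,5,8)
reduced (well bottom): (7,5,8) with a≤c, −a<b≤a
well minimum = a = 7

7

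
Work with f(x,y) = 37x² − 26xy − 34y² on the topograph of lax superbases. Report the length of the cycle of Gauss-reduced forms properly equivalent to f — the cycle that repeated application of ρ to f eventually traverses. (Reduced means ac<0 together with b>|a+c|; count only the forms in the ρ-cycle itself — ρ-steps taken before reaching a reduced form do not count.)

D = 5708, ⌊√D⌋ = 75
descent: ρ → (-34,26,37)  [lands on river]
river: ρ → (37,48,-23)
river: ρ → (-23,44,41)
river: ρ → (41,38,-26)
river: ρ → (-26,66,13)
river: ρ → (13,64,-31)
river: ρ → (-31,60,17)
river: ρ → (17,42,-58)
river: ρ → (-58,74,1)
river: ρ → (1,74,-58)
river: ρ → (-58,42,17)
river: ρ → (17,60,-31)
river: ρ → (-31,64,13)
river: ρ → (13,66,-26)
river: ρ → (-26,38,41)
river: ρ → (41,44,-23)
river: ρ → (-23,48,37)
river: ρ → (37,26,-34)
river: ρ → (-34,42,29)
river: ρ → (29,74,-2)
river: ρ → (-2,74,29)
river: ρ → (29,42,-34)
ρ-cycle length = 22 (tail of 1 descent step not counted)

22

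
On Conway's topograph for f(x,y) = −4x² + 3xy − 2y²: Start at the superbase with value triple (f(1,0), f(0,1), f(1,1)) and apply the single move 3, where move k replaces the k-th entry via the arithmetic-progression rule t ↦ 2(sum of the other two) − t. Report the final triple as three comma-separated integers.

start (-4,-2,-3) = (f(1,0),f(0,1),f(1,1))
replace slot 3: 2·((-4)+(-2)) − (-3) = -9 → (-4,-2,-9)

-4,-2,-9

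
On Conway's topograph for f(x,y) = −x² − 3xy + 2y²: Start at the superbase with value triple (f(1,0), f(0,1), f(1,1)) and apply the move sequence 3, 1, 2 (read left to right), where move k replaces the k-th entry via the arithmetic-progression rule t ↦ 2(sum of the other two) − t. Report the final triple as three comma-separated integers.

start (-1,2,-2) = (f(1,0),f(0,1),f(1,1))
replace slot 3: 2·((-1)+2) − (-2) = 4 → (-1,2,4)
replace slot 1: 2·(2+4) − (-1) = 13 → (13,2,4)
replace slot 2: 2·(13+4) − 2 = 32 → (13,32,4)

13,32,4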